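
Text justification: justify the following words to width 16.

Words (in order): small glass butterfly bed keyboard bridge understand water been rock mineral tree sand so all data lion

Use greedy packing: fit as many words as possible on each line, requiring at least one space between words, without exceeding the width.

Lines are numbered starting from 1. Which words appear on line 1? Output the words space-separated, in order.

Line 1: ['small', 'glass'] (min_width=11, slack=5)
Line 2: ['butterfly', 'bed'] (min_width=13, slack=3)
Line 3: ['keyboard', 'bridge'] (min_width=15, slack=1)
Line 4: ['understand', 'water'] (min_width=16, slack=0)
Line 5: ['been', 'rock'] (min_width=9, slack=7)
Line 6: ['mineral', 'tree'] (min_width=12, slack=4)
Line 7: ['sand', 'so', 'all', 'data'] (min_width=16, slack=0)
Line 8: ['lion'] (min_width=4, slack=12)

Answer: small glass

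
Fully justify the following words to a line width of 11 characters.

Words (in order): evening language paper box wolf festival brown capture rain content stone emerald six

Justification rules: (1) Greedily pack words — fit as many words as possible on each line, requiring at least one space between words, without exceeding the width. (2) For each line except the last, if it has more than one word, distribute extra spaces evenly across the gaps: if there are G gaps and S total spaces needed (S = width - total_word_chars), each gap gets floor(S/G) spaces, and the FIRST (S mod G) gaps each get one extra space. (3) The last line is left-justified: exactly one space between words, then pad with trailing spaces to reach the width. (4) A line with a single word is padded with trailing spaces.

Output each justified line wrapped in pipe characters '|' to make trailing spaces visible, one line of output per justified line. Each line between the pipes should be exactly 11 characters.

Line 1: ['evening'] (min_width=7, slack=4)
Line 2: ['language'] (min_width=8, slack=3)
Line 3: ['paper', 'box'] (min_width=9, slack=2)
Line 4: ['wolf'] (min_width=4, slack=7)
Line 5: ['festival'] (min_width=8, slack=3)
Line 6: ['brown'] (min_width=5, slack=6)
Line 7: ['capture'] (min_width=7, slack=4)
Line 8: ['rain'] (min_width=4, slack=7)
Line 9: ['content'] (min_width=7, slack=4)
Line 10: ['stone'] (min_width=5, slack=6)
Line 11: ['emerald', 'six'] (min_width=11, slack=0)

Answer: |evening    |
|language   |
|paper   box|
|wolf       |
|festival   |
|brown      |
|capture    |
|rain       |
|content    |
|stone      |
|emerald six|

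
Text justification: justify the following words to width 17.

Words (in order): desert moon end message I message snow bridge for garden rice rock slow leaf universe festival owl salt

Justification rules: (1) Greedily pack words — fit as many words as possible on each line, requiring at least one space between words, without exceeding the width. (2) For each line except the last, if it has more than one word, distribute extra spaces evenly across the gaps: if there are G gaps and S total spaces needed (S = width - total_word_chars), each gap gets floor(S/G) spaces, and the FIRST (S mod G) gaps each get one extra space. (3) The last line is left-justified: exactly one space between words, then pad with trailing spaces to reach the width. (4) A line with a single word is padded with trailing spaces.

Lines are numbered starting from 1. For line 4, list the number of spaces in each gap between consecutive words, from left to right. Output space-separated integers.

Answer: 2 1

Derivation:
Line 1: ['desert', 'moon', 'end'] (min_width=15, slack=2)
Line 2: ['message', 'I', 'message'] (min_width=17, slack=0)
Line 3: ['snow', 'bridge', 'for'] (min_width=15, slack=2)
Line 4: ['garden', 'rice', 'rock'] (min_width=16, slack=1)
Line 5: ['slow', 'leaf'] (min_width=9, slack=8)
Line 6: ['universe', 'festival'] (min_width=17, slack=0)
Line 7: ['owl', 'salt'] (min_width=8, slack=9)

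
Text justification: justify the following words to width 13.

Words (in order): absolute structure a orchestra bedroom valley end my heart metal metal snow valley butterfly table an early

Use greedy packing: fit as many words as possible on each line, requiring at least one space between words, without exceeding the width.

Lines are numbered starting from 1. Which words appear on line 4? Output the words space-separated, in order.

Answer: bedroom

Derivation:
Line 1: ['absolute'] (min_width=8, slack=5)
Line 2: ['structure', 'a'] (min_width=11, slack=2)
Line 3: ['orchestra'] (min_width=9, slack=4)
Line 4: ['bedroom'] (min_width=7, slack=6)
Line 5: ['valley', 'end', 'my'] (min_width=13, slack=0)
Line 6: ['heart', 'metal'] (min_width=11, slack=2)
Line 7: ['metal', 'snow'] (min_width=10, slack=3)
Line 8: ['valley'] (min_width=6, slack=7)
Line 9: ['butterfly'] (min_width=9, slack=4)
Line 10: ['table', 'an'] (min_width=8, slack=5)
Line 11: ['early'] (min_width=5, slack=8)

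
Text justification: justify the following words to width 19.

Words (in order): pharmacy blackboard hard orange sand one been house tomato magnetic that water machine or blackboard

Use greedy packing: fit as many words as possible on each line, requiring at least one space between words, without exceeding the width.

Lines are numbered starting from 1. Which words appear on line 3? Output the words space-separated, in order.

Answer: one been house

Derivation:
Line 1: ['pharmacy', 'blackboard'] (min_width=19, slack=0)
Line 2: ['hard', 'orange', 'sand'] (min_width=16, slack=3)
Line 3: ['one', 'been', 'house'] (min_width=14, slack=5)
Line 4: ['tomato', 'magnetic'] (min_width=15, slack=4)
Line 5: ['that', 'water', 'machine'] (min_width=18, slack=1)
Line 6: ['or', 'blackboard'] (min_width=13, slack=6)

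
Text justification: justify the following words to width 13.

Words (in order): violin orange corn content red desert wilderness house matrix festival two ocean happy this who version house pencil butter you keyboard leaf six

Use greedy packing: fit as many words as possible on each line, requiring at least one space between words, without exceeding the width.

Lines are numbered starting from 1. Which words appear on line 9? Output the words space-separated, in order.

Answer: version house

Derivation:
Line 1: ['violin', 'orange'] (min_width=13, slack=0)
Line 2: ['corn', 'content'] (min_width=12, slack=1)
Line 3: ['red', 'desert'] (min_width=10, slack=3)
Line 4: ['wilderness'] (min_width=10, slack=3)
Line 5: ['house', 'matrix'] (min_width=12, slack=1)
Line 6: ['festival', 'two'] (min_width=12, slack=1)
Line 7: ['ocean', 'happy'] (min_width=11, slack=2)
Line 8: ['this', 'who'] (min_width=8, slack=5)
Line 9: ['version', 'house'] (min_width=13, slack=0)
Line 10: ['pencil', 'butter'] (min_width=13, slack=0)
Line 11: ['you', 'keyboard'] (min_width=12, slack=1)
Line 12: ['leaf', 'six'] (min_width=8, slack=5)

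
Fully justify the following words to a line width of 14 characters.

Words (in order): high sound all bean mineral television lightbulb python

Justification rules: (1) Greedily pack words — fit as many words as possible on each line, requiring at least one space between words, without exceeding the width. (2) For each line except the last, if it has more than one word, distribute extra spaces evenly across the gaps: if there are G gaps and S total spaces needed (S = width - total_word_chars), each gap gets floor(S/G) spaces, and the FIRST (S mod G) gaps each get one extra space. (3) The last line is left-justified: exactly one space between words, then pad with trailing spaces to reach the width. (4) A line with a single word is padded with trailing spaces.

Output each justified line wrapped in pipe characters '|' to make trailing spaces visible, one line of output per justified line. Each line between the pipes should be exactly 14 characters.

Answer: |high sound all|
|bean   mineral|
|television    |
|lightbulb     |
|python        |

Derivation:
Line 1: ['high', 'sound', 'all'] (min_width=14, slack=0)
Line 2: ['bean', 'mineral'] (min_width=12, slack=2)
Line 3: ['television'] (min_width=10, slack=4)
Line 4: ['lightbulb'] (min_width=9, slack=5)
Line 5: ['python'] (min_width=6, slack=8)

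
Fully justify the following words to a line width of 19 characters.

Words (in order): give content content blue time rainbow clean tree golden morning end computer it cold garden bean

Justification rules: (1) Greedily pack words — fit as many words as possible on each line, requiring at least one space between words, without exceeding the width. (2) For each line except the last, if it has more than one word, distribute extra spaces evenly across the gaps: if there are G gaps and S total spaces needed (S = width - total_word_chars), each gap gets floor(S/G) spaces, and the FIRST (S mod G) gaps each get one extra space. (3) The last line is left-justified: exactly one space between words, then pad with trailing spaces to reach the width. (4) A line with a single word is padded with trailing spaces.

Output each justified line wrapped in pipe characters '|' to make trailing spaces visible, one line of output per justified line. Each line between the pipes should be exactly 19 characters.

Answer: |give        content|
|content  blue  time|
|rainbow  clean tree|
|golden  morning end|
|computer   it  cold|
|garden bean        |

Derivation:
Line 1: ['give', 'content'] (min_width=12, slack=7)
Line 2: ['content', 'blue', 'time'] (min_width=17, slack=2)
Line 3: ['rainbow', 'clean', 'tree'] (min_width=18, slack=1)
Line 4: ['golden', 'morning', 'end'] (min_width=18, slack=1)
Line 5: ['computer', 'it', 'cold'] (min_width=16, slack=3)
Line 6: ['garden', 'bean'] (min_width=11, slack=8)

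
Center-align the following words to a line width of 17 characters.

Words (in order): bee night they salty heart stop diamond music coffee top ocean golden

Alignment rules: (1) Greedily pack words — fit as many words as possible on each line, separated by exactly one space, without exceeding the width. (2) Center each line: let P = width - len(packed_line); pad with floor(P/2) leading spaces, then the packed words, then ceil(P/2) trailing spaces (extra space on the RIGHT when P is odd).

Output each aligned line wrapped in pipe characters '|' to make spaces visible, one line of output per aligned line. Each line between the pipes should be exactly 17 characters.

Line 1: ['bee', 'night', 'they'] (min_width=14, slack=3)
Line 2: ['salty', 'heart', 'stop'] (min_width=16, slack=1)
Line 3: ['diamond', 'music'] (min_width=13, slack=4)
Line 4: ['coffee', 'top', 'ocean'] (min_width=16, slack=1)
Line 5: ['golden'] (min_width=6, slack=11)

Answer: | bee night they  |
|salty heart stop |
|  diamond music  |
|coffee top ocean |
|     golden      |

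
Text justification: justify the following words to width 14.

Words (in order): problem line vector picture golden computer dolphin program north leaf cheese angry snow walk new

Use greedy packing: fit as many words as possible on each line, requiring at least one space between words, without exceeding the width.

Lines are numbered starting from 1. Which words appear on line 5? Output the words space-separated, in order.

Line 1: ['problem', 'line'] (min_width=12, slack=2)
Line 2: ['vector', 'picture'] (min_width=14, slack=0)
Line 3: ['golden'] (min_width=6, slack=8)
Line 4: ['computer'] (min_width=8, slack=6)
Line 5: ['dolphin'] (min_width=7, slack=7)
Line 6: ['program', 'north'] (min_width=13, slack=1)
Line 7: ['leaf', 'cheese'] (min_width=11, slack=3)
Line 8: ['angry', 'snow'] (min_width=10, slack=4)
Line 9: ['walk', 'new'] (min_width=8, slack=6)

Answer: dolphin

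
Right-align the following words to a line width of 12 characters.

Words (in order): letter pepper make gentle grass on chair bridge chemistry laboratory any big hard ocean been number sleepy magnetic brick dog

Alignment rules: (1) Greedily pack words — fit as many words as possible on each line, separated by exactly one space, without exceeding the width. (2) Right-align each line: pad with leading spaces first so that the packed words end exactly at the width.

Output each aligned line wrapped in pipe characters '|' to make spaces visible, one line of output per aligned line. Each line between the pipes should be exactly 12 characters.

Line 1: ['letter'] (min_width=6, slack=6)
Line 2: ['pepper', 'make'] (min_width=11, slack=1)
Line 3: ['gentle', 'grass'] (min_width=12, slack=0)
Line 4: ['on', 'chair'] (min_width=8, slack=4)
Line 5: ['bridge'] (min_width=6, slack=6)
Line 6: ['chemistry'] (min_width=9, slack=3)
Line 7: ['laboratory'] (min_width=10, slack=2)
Line 8: ['any', 'big', 'hard'] (min_width=12, slack=0)
Line 9: ['ocean', 'been'] (min_width=10, slack=2)
Line 10: ['number'] (min_width=6, slack=6)
Line 11: ['sleepy'] (min_width=6, slack=6)
Line 12: ['magnetic'] (min_width=8, slack=4)
Line 13: ['brick', 'dog'] (min_width=9, slack=3)

Answer: |      letter|
| pepper make|
|gentle grass|
|    on chair|
|      bridge|
|   chemistry|
|  laboratory|
|any big hard|
|  ocean been|
|      number|
|      sleepy|
|    magnetic|
|   brick dog|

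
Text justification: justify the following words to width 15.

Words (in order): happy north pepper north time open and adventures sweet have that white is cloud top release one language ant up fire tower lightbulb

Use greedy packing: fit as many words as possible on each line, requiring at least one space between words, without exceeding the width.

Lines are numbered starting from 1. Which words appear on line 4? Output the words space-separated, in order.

Line 1: ['happy', 'north'] (min_width=11, slack=4)
Line 2: ['pepper', 'north'] (min_width=12, slack=3)
Line 3: ['time', 'open', 'and'] (min_width=13, slack=2)
Line 4: ['adventures'] (min_width=10, slack=5)
Line 5: ['sweet', 'have', 'that'] (min_width=15, slack=0)
Line 6: ['white', 'is', 'cloud'] (min_width=14, slack=1)
Line 7: ['top', 'release', 'one'] (min_width=15, slack=0)
Line 8: ['language', 'ant', 'up'] (min_width=15, slack=0)
Line 9: ['fire', 'tower'] (min_width=10, slack=5)
Line 10: ['lightbulb'] (min_width=9, slack=6)

Answer: adventures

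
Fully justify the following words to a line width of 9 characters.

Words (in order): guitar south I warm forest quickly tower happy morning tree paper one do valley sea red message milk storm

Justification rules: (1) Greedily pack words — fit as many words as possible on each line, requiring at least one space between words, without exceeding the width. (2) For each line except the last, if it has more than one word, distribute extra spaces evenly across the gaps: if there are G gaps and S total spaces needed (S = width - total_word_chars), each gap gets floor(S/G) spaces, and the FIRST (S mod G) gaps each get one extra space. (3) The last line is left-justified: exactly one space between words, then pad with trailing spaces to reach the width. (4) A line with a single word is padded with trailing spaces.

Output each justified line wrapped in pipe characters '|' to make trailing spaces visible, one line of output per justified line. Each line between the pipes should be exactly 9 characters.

Line 1: ['guitar'] (min_width=6, slack=3)
Line 2: ['south', 'I'] (min_width=7, slack=2)
Line 3: ['warm'] (min_width=4, slack=5)
Line 4: ['forest'] (min_width=6, slack=3)
Line 5: ['quickly'] (min_width=7, slack=2)
Line 6: ['tower'] (min_width=5, slack=4)
Line 7: ['happy'] (min_width=5, slack=4)
Line 8: ['morning'] (min_width=7, slack=2)
Line 9: ['tree'] (min_width=4, slack=5)
Line 10: ['paper', 'one'] (min_width=9, slack=0)
Line 11: ['do', 'valley'] (min_width=9, slack=0)
Line 12: ['sea', 'red'] (min_width=7, slack=2)
Line 13: ['message'] (min_width=7, slack=2)
Line 14: ['milk'] (min_width=4, slack=5)
Line 15: ['storm'] (min_width=5, slack=4)

Answer: |guitar   |
|south   I|
|warm     |
|forest   |
|quickly  |
|tower    |
|happy    |
|morning  |
|tree     |
|paper one|
|do valley|
|sea   red|
|message  |
|milk     |
|storm    |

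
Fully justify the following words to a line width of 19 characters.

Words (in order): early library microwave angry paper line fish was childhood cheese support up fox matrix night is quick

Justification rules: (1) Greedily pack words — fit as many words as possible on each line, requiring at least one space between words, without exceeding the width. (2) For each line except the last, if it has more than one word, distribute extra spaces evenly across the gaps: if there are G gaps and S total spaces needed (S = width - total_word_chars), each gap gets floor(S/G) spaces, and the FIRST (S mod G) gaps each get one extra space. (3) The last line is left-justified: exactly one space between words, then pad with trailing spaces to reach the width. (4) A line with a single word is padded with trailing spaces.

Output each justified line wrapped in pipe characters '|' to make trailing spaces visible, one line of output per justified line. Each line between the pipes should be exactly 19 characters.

Line 1: ['early', 'library'] (min_width=13, slack=6)
Line 2: ['microwave', 'angry'] (min_width=15, slack=4)
Line 3: ['paper', 'line', 'fish', 'was'] (min_width=19, slack=0)
Line 4: ['childhood', 'cheese'] (min_width=16, slack=3)
Line 5: ['support', 'up', 'fox'] (min_width=14, slack=5)
Line 6: ['matrix', 'night', 'is'] (min_width=15, slack=4)
Line 7: ['quick'] (min_width=5, slack=14)

Answer: |early       library|
|microwave     angry|
|paper line fish was|
|childhood    cheese|
|support    up   fox|
|matrix   night   is|
|quick              |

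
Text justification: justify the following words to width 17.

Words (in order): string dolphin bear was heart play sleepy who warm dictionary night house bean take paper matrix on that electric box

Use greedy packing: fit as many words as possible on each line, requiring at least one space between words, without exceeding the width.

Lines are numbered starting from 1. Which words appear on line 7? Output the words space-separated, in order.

Answer: on that electric

Derivation:
Line 1: ['string', 'dolphin'] (min_width=14, slack=3)
Line 2: ['bear', 'was', 'heart'] (min_width=14, slack=3)
Line 3: ['play', 'sleepy', 'who'] (min_width=15, slack=2)
Line 4: ['warm', 'dictionary'] (min_width=15, slack=2)
Line 5: ['night', 'house', 'bean'] (min_width=16, slack=1)
Line 6: ['take', 'paper', 'matrix'] (min_width=17, slack=0)
Line 7: ['on', 'that', 'electric'] (min_width=16, slack=1)
Line 8: ['box'] (min_width=3, slack=14)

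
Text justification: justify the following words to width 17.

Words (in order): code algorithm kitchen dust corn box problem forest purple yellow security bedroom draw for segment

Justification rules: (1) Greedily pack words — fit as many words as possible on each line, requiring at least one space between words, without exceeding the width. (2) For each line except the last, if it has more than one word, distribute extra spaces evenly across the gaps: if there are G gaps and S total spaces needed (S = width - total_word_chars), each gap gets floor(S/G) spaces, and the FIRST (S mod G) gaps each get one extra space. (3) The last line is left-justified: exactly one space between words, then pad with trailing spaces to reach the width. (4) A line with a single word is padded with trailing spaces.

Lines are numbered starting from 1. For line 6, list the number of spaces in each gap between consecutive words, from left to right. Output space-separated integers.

Line 1: ['code', 'algorithm'] (min_width=14, slack=3)
Line 2: ['kitchen', 'dust', 'corn'] (min_width=17, slack=0)
Line 3: ['box', 'problem'] (min_width=11, slack=6)
Line 4: ['forest', 'purple'] (min_width=13, slack=4)
Line 5: ['yellow', 'security'] (min_width=15, slack=2)
Line 6: ['bedroom', 'draw', 'for'] (min_width=16, slack=1)
Line 7: ['segment'] (min_width=7, slack=10)

Answer: 2 1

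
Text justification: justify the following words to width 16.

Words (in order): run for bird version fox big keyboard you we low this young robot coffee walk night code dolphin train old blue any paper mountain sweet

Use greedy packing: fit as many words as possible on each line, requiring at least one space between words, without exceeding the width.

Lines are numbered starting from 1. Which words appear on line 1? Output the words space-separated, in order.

Answer: run for bird

Derivation:
Line 1: ['run', 'for', 'bird'] (min_width=12, slack=4)
Line 2: ['version', 'fox', 'big'] (min_width=15, slack=1)
Line 3: ['keyboard', 'you', 'we'] (min_width=15, slack=1)
Line 4: ['low', 'this', 'young'] (min_width=14, slack=2)
Line 5: ['robot', 'coffee'] (min_width=12, slack=4)
Line 6: ['walk', 'night', 'code'] (min_width=15, slack=1)
Line 7: ['dolphin', 'train'] (min_width=13, slack=3)
Line 8: ['old', 'blue', 'any'] (min_width=12, slack=4)
Line 9: ['paper', 'mountain'] (min_width=14, slack=2)
Line 10: ['sweet'] (min_width=5, slack=11)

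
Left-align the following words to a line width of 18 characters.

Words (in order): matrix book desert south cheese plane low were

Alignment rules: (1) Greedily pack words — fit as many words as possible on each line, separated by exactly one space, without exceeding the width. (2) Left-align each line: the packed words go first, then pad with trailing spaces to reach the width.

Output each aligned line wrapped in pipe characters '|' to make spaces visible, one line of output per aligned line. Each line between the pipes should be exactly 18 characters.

Line 1: ['matrix', 'book', 'desert'] (min_width=18, slack=0)
Line 2: ['south', 'cheese', 'plane'] (min_width=18, slack=0)
Line 3: ['low', 'were'] (min_width=8, slack=10)

Answer: |matrix book desert|
|south cheese plane|
|low were          |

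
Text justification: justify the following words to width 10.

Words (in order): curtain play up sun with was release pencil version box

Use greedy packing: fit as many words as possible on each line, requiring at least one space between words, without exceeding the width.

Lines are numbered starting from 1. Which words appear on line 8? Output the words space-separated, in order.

Line 1: ['curtain'] (min_width=7, slack=3)
Line 2: ['play', 'up'] (min_width=7, slack=3)
Line 3: ['sun', 'with'] (min_width=8, slack=2)
Line 4: ['was'] (min_width=3, slack=7)
Line 5: ['release'] (min_width=7, slack=3)
Line 6: ['pencil'] (min_width=6, slack=4)
Line 7: ['version'] (min_width=7, slack=3)
Line 8: ['box'] (min_width=3, slack=7)

Answer: box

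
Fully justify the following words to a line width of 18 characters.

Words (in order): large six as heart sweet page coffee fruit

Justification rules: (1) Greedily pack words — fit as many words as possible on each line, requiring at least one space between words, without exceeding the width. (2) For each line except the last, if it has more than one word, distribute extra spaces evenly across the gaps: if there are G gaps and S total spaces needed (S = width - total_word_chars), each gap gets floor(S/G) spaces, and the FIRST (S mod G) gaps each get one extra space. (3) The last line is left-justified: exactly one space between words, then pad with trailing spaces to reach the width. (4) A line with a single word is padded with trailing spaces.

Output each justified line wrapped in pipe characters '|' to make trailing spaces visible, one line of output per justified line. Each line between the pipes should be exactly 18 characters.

Answer: |large six as heart|
|sweet  page coffee|
|fruit             |

Derivation:
Line 1: ['large', 'six', 'as', 'heart'] (min_width=18, slack=0)
Line 2: ['sweet', 'page', 'coffee'] (min_width=17, slack=1)
Line 3: ['fruit'] (min_width=5, slack=13)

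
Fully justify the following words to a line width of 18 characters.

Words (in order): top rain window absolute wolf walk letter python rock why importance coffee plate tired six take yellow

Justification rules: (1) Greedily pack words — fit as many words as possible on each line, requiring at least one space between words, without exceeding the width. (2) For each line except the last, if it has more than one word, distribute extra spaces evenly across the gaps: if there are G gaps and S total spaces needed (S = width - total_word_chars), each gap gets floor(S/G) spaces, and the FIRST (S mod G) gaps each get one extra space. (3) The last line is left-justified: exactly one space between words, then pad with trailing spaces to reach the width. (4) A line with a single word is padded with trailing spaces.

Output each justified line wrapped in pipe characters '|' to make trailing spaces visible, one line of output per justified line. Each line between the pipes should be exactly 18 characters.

Line 1: ['top', 'rain', 'window'] (min_width=15, slack=3)
Line 2: ['absolute', 'wolf', 'walk'] (min_width=18, slack=0)
Line 3: ['letter', 'python', 'rock'] (min_width=18, slack=0)
Line 4: ['why', 'importance'] (min_width=14, slack=4)
Line 5: ['coffee', 'plate', 'tired'] (min_width=18, slack=0)
Line 6: ['six', 'take', 'yellow'] (min_width=15, slack=3)

Answer: |top   rain  window|
|absolute wolf walk|
|letter python rock|
|why     importance|
|coffee plate tired|
|six take yellow   |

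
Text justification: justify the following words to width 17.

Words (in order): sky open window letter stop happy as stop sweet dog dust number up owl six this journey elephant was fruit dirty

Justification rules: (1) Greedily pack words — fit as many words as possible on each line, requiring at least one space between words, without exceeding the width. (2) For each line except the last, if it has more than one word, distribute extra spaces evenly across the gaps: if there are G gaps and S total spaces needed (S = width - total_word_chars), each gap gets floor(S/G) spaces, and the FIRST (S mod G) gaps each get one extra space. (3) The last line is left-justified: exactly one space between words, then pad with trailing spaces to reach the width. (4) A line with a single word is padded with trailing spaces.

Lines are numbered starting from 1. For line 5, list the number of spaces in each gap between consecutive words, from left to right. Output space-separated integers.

Answer: 4 3

Derivation:
Line 1: ['sky', 'open', 'window'] (min_width=15, slack=2)
Line 2: ['letter', 'stop', 'happy'] (min_width=17, slack=0)
Line 3: ['as', 'stop', 'sweet', 'dog'] (min_width=17, slack=0)
Line 4: ['dust', 'number', 'up'] (min_width=14, slack=3)
Line 5: ['owl', 'six', 'this'] (min_width=12, slack=5)
Line 6: ['journey', 'elephant'] (min_width=16, slack=1)
Line 7: ['was', 'fruit', 'dirty'] (min_width=15, slack=2)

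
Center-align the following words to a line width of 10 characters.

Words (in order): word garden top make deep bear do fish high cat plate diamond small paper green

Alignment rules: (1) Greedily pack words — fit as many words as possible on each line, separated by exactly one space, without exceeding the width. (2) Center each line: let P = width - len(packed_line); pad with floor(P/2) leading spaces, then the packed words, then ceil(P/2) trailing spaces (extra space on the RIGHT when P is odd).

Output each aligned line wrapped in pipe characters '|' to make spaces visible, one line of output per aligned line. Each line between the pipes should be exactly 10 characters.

Answer: |   word   |
|garden top|
|make deep |
| bear do  |
|fish high |
|cat plate |
| diamond  |
|  small   |
|  paper   |
|  green   |

Derivation:
Line 1: ['word'] (min_width=4, slack=6)
Line 2: ['garden', 'top'] (min_width=10, slack=0)
Line 3: ['make', 'deep'] (min_width=9, slack=1)
Line 4: ['bear', 'do'] (min_width=7, slack=3)
Line 5: ['fish', 'high'] (min_width=9, slack=1)
Line 6: ['cat', 'plate'] (min_width=9, slack=1)
Line 7: ['diamond'] (min_width=7, slack=3)
Line 8: ['small'] (min_width=5, slack=5)
Line 9: ['paper'] (min_width=5, slack=5)
Line 10: ['green'] (min_width=5, slack=5)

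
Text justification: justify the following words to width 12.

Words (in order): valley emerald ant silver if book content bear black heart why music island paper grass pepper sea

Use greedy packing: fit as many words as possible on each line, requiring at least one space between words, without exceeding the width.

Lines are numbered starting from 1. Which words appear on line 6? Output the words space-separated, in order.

Line 1: ['valley'] (min_width=6, slack=6)
Line 2: ['emerald', 'ant'] (min_width=11, slack=1)
Line 3: ['silver', 'if'] (min_width=9, slack=3)
Line 4: ['book', 'content'] (min_width=12, slack=0)
Line 5: ['bear', 'black'] (min_width=10, slack=2)
Line 6: ['heart', 'why'] (min_width=9, slack=3)
Line 7: ['music', 'island'] (min_width=12, slack=0)
Line 8: ['paper', 'grass'] (min_width=11, slack=1)
Line 9: ['pepper', 'sea'] (min_width=10, slack=2)

Answer: heart why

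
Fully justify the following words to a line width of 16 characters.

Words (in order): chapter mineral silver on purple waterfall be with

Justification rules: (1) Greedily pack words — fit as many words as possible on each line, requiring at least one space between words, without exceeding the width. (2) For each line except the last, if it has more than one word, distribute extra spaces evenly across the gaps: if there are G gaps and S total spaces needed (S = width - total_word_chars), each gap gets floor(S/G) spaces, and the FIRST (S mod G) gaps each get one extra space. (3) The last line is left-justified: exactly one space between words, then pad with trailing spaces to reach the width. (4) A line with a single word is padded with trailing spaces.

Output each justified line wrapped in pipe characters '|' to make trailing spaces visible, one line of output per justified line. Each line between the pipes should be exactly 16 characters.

Line 1: ['chapter', 'mineral'] (min_width=15, slack=1)
Line 2: ['silver', 'on', 'purple'] (min_width=16, slack=0)
Line 3: ['waterfall', 'be'] (min_width=12, slack=4)
Line 4: ['with'] (min_width=4, slack=12)

Answer: |chapter  mineral|
|silver on purple|
|waterfall     be|
|with            |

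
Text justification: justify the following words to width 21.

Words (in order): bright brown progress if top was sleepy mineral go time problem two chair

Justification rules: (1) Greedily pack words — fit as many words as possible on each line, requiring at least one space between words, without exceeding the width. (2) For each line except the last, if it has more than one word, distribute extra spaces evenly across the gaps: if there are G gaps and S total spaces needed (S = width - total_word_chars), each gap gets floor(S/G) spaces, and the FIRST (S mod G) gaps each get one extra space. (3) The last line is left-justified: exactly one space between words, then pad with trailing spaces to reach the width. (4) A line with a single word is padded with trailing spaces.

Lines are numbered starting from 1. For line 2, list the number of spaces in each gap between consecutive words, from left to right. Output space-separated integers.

Answer: 3 2 2

Derivation:
Line 1: ['bright', 'brown', 'progress'] (min_width=21, slack=0)
Line 2: ['if', 'top', 'was', 'sleepy'] (min_width=17, slack=4)
Line 3: ['mineral', 'go', 'time'] (min_width=15, slack=6)
Line 4: ['problem', 'two', 'chair'] (min_width=17, slack=4)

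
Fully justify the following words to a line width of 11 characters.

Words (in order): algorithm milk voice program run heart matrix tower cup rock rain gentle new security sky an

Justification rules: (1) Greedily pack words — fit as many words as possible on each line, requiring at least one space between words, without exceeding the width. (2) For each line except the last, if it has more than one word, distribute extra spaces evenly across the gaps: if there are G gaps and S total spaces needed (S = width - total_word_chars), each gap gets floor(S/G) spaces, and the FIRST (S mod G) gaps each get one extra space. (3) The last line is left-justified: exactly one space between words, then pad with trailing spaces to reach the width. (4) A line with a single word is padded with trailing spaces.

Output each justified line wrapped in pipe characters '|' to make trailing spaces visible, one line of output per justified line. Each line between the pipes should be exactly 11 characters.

Line 1: ['algorithm'] (min_width=9, slack=2)
Line 2: ['milk', 'voice'] (min_width=10, slack=1)
Line 3: ['program', 'run'] (min_width=11, slack=0)
Line 4: ['heart'] (min_width=5, slack=6)
Line 5: ['matrix'] (min_width=6, slack=5)
Line 6: ['tower', 'cup'] (min_width=9, slack=2)
Line 7: ['rock', 'rain'] (min_width=9, slack=2)
Line 8: ['gentle', 'new'] (min_width=10, slack=1)
Line 9: ['security'] (min_width=8, slack=3)
Line 10: ['sky', 'an'] (min_width=6, slack=5)

Answer: |algorithm  |
|milk  voice|
|program run|
|heart      |
|matrix     |
|tower   cup|
|rock   rain|
|gentle  new|
|security   |
|sky an     |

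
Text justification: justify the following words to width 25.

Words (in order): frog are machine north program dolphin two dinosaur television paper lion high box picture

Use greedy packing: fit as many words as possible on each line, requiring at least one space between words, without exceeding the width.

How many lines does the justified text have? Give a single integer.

Line 1: ['frog', 'are', 'machine', 'north'] (min_width=22, slack=3)
Line 2: ['program', 'dolphin', 'two'] (min_width=19, slack=6)
Line 3: ['dinosaur', 'television', 'paper'] (min_width=25, slack=0)
Line 4: ['lion', 'high', 'box', 'picture'] (min_width=21, slack=4)
Total lines: 4

Answer: 4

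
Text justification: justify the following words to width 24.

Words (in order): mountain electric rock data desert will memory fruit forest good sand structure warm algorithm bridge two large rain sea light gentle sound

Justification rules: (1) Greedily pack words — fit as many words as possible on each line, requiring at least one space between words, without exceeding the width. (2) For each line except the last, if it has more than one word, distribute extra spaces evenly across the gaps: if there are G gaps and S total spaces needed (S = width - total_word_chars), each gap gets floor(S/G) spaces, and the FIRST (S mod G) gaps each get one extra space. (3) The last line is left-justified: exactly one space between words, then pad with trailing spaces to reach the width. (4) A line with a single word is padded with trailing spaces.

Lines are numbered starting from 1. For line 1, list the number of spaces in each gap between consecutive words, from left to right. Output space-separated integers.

Answer: 2 2

Derivation:
Line 1: ['mountain', 'electric', 'rock'] (min_width=22, slack=2)
Line 2: ['data', 'desert', 'will', 'memory'] (min_width=23, slack=1)
Line 3: ['fruit', 'forest', 'good', 'sand'] (min_width=22, slack=2)
Line 4: ['structure', 'warm', 'algorithm'] (min_width=24, slack=0)
Line 5: ['bridge', 'two', 'large', 'rain'] (min_width=21, slack=3)
Line 6: ['sea', 'light', 'gentle', 'sound'] (min_width=22, slack=2)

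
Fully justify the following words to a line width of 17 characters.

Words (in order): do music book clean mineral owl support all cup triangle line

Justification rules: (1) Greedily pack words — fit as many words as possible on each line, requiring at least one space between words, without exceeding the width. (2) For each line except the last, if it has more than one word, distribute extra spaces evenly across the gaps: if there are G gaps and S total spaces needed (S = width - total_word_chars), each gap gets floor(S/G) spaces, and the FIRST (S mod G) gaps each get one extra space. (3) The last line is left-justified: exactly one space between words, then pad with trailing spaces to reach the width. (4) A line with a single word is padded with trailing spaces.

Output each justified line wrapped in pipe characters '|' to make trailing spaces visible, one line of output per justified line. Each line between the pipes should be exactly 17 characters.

Line 1: ['do', 'music', 'book'] (min_width=13, slack=4)
Line 2: ['clean', 'mineral', 'owl'] (min_width=17, slack=0)
Line 3: ['support', 'all', 'cup'] (min_width=15, slack=2)
Line 4: ['triangle', 'line'] (min_width=13, slack=4)

Answer: |do   music   book|
|clean mineral owl|
|support  all  cup|
|triangle line    |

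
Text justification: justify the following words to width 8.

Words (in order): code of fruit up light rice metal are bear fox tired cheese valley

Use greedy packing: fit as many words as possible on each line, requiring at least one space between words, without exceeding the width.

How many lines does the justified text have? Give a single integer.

Line 1: ['code', 'of'] (min_width=7, slack=1)
Line 2: ['fruit', 'up'] (min_width=8, slack=0)
Line 3: ['light'] (min_width=5, slack=3)
Line 4: ['rice'] (min_width=4, slack=4)
Line 5: ['metal'] (min_width=5, slack=3)
Line 6: ['are', 'bear'] (min_width=8, slack=0)
Line 7: ['fox'] (min_width=3, slack=5)
Line 8: ['tired'] (min_width=5, slack=3)
Line 9: ['cheese'] (min_width=6, slack=2)
Line 10: ['valley'] (min_width=6, slack=2)
Total lines: 10

Answer: 10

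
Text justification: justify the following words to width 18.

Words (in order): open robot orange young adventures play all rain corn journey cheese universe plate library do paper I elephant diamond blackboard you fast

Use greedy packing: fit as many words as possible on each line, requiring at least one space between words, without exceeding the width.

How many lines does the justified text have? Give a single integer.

Line 1: ['open', 'robot', 'orange'] (min_width=17, slack=1)
Line 2: ['young', 'adventures'] (min_width=16, slack=2)
Line 3: ['play', 'all', 'rain', 'corn'] (min_width=18, slack=0)
Line 4: ['journey', 'cheese'] (min_width=14, slack=4)
Line 5: ['universe', 'plate'] (min_width=14, slack=4)
Line 6: ['library', 'do', 'paper', 'I'] (min_width=18, slack=0)
Line 7: ['elephant', 'diamond'] (min_width=16, slack=2)
Line 8: ['blackboard', 'you'] (min_width=14, slack=4)
Line 9: ['fast'] (min_width=4, slack=14)
Total lines: 9

Answer: 9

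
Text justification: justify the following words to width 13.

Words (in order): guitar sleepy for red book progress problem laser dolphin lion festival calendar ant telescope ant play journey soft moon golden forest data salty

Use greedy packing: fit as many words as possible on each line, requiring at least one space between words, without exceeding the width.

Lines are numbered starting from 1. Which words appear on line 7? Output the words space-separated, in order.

Answer: calendar ant

Derivation:
Line 1: ['guitar', 'sleepy'] (min_width=13, slack=0)
Line 2: ['for', 'red', 'book'] (min_width=12, slack=1)
Line 3: ['progress'] (min_width=8, slack=5)
Line 4: ['problem', 'laser'] (min_width=13, slack=0)
Line 5: ['dolphin', 'lion'] (min_width=12, slack=1)
Line 6: ['festival'] (min_width=8, slack=5)
Line 7: ['calendar', 'ant'] (min_width=12, slack=1)
Line 8: ['telescope', 'ant'] (min_width=13, slack=0)
Line 9: ['play', 'journey'] (min_width=12, slack=1)
Line 10: ['soft', 'moon'] (min_width=9, slack=4)
Line 11: ['golden', 'forest'] (min_width=13, slack=0)
Line 12: ['data', 'salty'] (min_width=10, slack=3)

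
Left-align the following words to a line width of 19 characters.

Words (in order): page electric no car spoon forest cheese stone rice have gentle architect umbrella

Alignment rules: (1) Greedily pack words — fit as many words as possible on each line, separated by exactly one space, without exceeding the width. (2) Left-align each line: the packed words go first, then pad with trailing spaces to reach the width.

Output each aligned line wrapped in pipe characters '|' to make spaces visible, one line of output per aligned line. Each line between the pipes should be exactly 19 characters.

Answer: |page electric no   |
|car spoon forest   |
|cheese stone rice  |
|have gentle        |
|architect umbrella |

Derivation:
Line 1: ['page', 'electric', 'no'] (min_width=16, slack=3)
Line 2: ['car', 'spoon', 'forest'] (min_width=16, slack=3)
Line 3: ['cheese', 'stone', 'rice'] (min_width=17, slack=2)
Line 4: ['have', 'gentle'] (min_width=11, slack=8)
Line 5: ['architect', 'umbrella'] (min_width=18, slack=1)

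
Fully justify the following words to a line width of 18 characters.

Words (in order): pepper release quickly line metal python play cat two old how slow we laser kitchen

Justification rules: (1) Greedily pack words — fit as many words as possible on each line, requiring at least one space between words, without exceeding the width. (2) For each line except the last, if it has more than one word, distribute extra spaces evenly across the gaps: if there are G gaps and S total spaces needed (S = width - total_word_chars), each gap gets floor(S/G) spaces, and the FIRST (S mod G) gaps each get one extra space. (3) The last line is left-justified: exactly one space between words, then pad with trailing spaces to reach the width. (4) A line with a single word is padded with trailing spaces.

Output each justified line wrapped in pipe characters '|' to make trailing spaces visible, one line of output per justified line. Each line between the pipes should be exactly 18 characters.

Answer: |pepper     release|
|quickly line metal|
|python   play  cat|
|two  old  how slow|
|we laser kitchen  |

Derivation:
Line 1: ['pepper', 'release'] (min_width=14, slack=4)
Line 2: ['quickly', 'line', 'metal'] (min_width=18, slack=0)
Line 3: ['python', 'play', 'cat'] (min_width=15, slack=3)
Line 4: ['two', 'old', 'how', 'slow'] (min_width=16, slack=2)
Line 5: ['we', 'laser', 'kitchen'] (min_width=16, slack=2)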